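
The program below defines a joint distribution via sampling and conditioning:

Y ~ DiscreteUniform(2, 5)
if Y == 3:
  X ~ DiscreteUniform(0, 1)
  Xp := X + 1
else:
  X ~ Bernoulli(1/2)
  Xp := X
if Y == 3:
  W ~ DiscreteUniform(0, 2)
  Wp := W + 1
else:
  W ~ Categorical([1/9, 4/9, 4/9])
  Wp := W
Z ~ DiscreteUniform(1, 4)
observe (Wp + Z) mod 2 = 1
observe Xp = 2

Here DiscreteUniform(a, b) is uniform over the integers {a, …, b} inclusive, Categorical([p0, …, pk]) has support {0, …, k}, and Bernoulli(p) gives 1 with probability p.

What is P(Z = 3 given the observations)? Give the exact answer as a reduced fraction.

P(Z = 3 | obs) = 1/6

Enumerate traces; 6 have nonzero weight after conditioning:
  (Y=3, X=1, W=0, Z=2) weight 1/96
  (Y=3, X=1, W=0, Z=4) weight 1/96
  (Y=3, X=1, W=1, Z=1) weight 1/96
  (Y=3, X=1, W=1, Z=3) weight 1/96
  (Y=3, X=1, W=2, Z=2) weight 1/96
  (Y=3, X=1, W=2, Z=4) weight 1/96
Group by Z:
  weight(Z=1) = 1/96
  weight(Z=2) = 1/48
  weight(Z=3) = 1/96
  weight(Z=4) = 1/48
Total weight = 1/96 + 1/48 + 1/96 + 1/48 = 1/16
P(Z=1 | obs) = 1/96 / 1/16 = 1/6
P(Z=2 | obs) = 1/48 / 1/16 = 1/3
P(Z=3 | obs) = 1/96 / 1/16 = 1/6
P(Z=4 | obs) = 1/48 / 1/16 = 1/3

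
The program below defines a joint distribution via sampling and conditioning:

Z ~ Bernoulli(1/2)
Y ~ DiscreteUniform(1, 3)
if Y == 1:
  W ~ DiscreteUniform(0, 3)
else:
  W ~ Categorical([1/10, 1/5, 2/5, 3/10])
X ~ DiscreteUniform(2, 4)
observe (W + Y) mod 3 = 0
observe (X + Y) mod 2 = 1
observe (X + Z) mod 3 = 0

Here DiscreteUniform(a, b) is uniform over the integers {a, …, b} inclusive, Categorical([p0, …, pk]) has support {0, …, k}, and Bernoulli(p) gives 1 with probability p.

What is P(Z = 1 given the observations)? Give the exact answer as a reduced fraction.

P(Z = 1 | obs) = 13/17

Enumerate traces; 4 have nonzero weight after conditioning:
  (Z=0, Y=2, W=1, X=3) weight 1/90
  (Z=1, Y=1, W=2, X=2) weight 1/72
  (Z=1, Y=3, W=0, X=2) weight 1/180
  (Z=1, Y=3, W=3, X=2) weight 1/60
Group by Z:
  weight(Z=0) = 1/90
  weight(Z=1) = 13/360
Total weight = 1/90 + 13/360 = 17/360
P(Z=0 | obs) = 1/90 / 17/360 = 4/17
P(Z=1 | obs) = 13/360 / 17/360 = 13/17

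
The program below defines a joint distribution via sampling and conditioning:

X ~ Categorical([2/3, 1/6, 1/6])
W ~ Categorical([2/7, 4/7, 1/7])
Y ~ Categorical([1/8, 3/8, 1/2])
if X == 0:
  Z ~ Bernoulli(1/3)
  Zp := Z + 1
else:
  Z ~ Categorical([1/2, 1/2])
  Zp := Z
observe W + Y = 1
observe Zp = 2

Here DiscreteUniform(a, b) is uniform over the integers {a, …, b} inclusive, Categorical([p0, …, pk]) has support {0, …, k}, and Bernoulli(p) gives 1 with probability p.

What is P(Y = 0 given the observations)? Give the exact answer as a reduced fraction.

Enumerate traces; 2 have nonzero weight after conditioning:
  (X=0, W=0, Y=1, Z=1) weight 1/42
  (X=0, W=1, Y=0, Z=1) weight 1/63
Group by Y:
  weight(Y=0) = 1/63
  weight(Y=1) = 1/42
Total weight = 1/63 + 1/42 = 5/126
P(Y=0 | obs) = 1/63 / 5/126 = 2/5
P(Y=1 | obs) = 1/42 / 5/126 = 3/5

P(Y = 0 | obs) = 2/5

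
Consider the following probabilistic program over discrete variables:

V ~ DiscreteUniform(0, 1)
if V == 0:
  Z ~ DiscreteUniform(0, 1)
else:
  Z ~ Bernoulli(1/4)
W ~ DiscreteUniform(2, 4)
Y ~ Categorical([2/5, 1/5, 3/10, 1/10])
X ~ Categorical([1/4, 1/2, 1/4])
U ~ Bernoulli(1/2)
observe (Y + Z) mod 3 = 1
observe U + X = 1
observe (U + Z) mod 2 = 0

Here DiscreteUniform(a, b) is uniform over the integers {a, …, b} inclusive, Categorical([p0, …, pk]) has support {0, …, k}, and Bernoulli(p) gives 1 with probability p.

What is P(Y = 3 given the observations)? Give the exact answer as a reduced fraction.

P(Y = 3 | obs) = 3/35

Enumerate traces; 18 have nonzero weight after conditioning:
  (V=0, Z=0, W=2, Y=1, X=1, U=0) weight 1/240
  (V=0, Z=0, W=3, Y=1, X=1, U=0) weight 1/240
  (V=0, Z=0, W=4, Y=1, X=1, U=0) weight 1/240
  (V=0, Z=1, W=2, Y=0, X=0, U=1) weight 1/240
  (V=0, Z=1, W=2, Y=3, X=0, U=1) weight 1/960
  (V=0, Z=1, W=3, Y=0, X=0, U=1) weight 1/240
  (V=0, Z=1, W=3, Y=3, X=0, U=1) weight 1/960
  (V=0, Z=1, W=4, Y=0, X=0, U=1) weight 1/240
  … 10 more
Group by Y:
  weight(Y=0) = 3/160
  weight(Y=1) = 1/32
  weight(Y=3) = 3/640
Total weight = 3/160 + 1/32 + 3/640 = 7/128
P(Y=0 | obs) = 3/160 / 7/128 = 12/35
P(Y=1 | obs) = 1/32 / 7/128 = 4/7
P(Y=3 | obs) = 3/640 / 7/128 = 3/35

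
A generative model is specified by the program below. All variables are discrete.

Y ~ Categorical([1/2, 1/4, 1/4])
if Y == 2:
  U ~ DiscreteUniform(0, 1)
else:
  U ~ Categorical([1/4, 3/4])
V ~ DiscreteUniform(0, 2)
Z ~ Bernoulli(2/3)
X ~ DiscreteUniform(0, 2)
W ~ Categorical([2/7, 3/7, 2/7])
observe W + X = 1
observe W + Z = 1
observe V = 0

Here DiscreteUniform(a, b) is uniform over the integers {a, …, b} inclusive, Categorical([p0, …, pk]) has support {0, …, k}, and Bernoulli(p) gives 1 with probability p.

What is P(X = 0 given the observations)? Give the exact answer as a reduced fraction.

Enumerate traces; 12 have nonzero weight after conditioning:
  (Y=0, U=0, V=0, Z=0, X=0, W=1) weight 1/504
  (Y=0, U=0, V=0, Z=1, X=1, W=0) weight 1/378
  (Y=0, U=1, V=0, Z=0, X=0, W=1) weight 1/168
  (Y=0, U=1, V=0, Z=1, X=1, W=0) weight 1/126
  (Y=1, U=0, V=0, Z=0, X=0, W=1) weight 1/1008
  (Y=1, U=0, V=0, Z=1, X=1, W=0) weight 1/756
  (Y=1, U=1, V=0, Z=0, X=0, W=1) weight 1/336
  (Y=1, U=1, V=0, Z=1, X=1, W=0) weight 1/252
  … 4 more
Group by X:
  weight(X=0) = 1/63
  weight(X=1) = 4/189
Total weight = 1/63 + 4/189 = 1/27
P(X=0 | obs) = 1/63 / 1/27 = 3/7
P(X=1 | obs) = 4/189 / 1/27 = 4/7

P(X = 0 | obs) = 3/7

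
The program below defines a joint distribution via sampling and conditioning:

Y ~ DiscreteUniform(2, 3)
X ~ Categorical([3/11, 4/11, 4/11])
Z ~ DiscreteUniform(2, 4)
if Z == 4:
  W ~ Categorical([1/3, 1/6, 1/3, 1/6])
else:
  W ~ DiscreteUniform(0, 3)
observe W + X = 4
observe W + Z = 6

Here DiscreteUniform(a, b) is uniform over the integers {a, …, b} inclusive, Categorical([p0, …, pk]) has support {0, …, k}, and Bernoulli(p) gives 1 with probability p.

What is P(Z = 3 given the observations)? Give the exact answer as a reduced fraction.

Enumerate traces; 4 have nonzero weight after conditioning:
  (Y=2, X=1, Z=3, W=3) weight 1/66
  (Y=2, X=2, Z=4, W=2) weight 2/99
  (Y=3, X=1, Z=3, W=3) weight 1/66
  (Y=3, X=2, Z=4, W=2) weight 2/99
Group by Z:
  weight(Z=3) = 1/33
  weight(Z=4) = 4/99
Total weight = 1/33 + 4/99 = 7/99
P(Z=3 | obs) = 1/33 / 7/99 = 3/7
P(Z=4 | obs) = 4/99 / 7/99 = 4/7

P(Z = 3 | obs) = 3/7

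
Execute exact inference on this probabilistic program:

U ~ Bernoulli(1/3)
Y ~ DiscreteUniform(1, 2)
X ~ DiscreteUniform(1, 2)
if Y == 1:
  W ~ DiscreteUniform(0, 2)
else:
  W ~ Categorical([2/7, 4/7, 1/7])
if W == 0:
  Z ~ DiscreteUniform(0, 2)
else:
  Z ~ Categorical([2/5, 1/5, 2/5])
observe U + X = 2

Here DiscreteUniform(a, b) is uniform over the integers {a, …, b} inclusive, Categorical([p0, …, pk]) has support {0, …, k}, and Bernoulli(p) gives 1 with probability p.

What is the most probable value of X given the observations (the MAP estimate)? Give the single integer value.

Enumerate traces; 36 have nonzero weight after conditioning:
  (U=0, Y=1, X=2, W=0, Z=0) weight 1/54
  (U=0, Y=1, X=2, W=0, Z=1) weight 1/54
  (U=0, Y=1, X=2, W=0, Z=2) weight 1/54
  (U=0, Y=1, X=2, W=1, Z=0) weight 1/45
  (U=0, Y=1, X=2, W=1, Z=1) weight 1/90
  (U=0, Y=1, X=2, W=1, Z=2) weight 1/45
  (U=0, Y=1, X=2, W=2, Z=0) weight 1/45
  (U=0, Y=1, X=2, W=2, Z=1) weight 1/90
  (U=1, Y=1, X=1, W=0, Z=0) weight 1/108
  … 27 more
Group by X:
  weight(X=1) = 1/6
  weight(X=2) = 1/3
Total weight = 1/6 + 1/3 = 1/2
P(X=1 | obs) = 1/6 / 1/2 = 1/3
P(X=2 | obs) = 1/3 / 1/2 = 2/3
argmax = 2

argmax_v P(X = v | obs) = 2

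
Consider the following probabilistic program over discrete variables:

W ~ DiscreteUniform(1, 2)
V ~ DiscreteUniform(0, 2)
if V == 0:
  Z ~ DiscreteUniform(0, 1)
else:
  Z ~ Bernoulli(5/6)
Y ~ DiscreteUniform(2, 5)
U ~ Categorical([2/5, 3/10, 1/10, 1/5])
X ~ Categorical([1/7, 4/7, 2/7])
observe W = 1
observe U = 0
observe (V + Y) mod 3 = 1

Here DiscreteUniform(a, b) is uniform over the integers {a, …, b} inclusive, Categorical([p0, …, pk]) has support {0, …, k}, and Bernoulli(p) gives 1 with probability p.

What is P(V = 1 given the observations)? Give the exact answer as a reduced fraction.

Enumerate traces; 24 have nonzero weight after conditioning:
  (W=1, V=0, Z=0, Y=4, U=0, X=0) weight 1/840
  (W=1, V=0, Z=0, Y=4, U=0, X=1) weight 1/210
  (W=1, V=0, Z=0, Y=4, U=0, X=2) weight 1/420
  (W=1, V=0, Z=1, Y=4, U=0, X=0) weight 1/840
  (W=1, V=0, Z=1, Y=4, U=0, X=1) weight 1/210
  (W=1, V=0, Z=1, Y=4, U=0, X=2) weight 1/420
  (W=1, V=1, Z=0, Y=3, U=0, X=0) weight 1/2520
  (W=1, V=1, Z=0, Y=3, U=0, X=1) weight 1/630
  (W=1, V=2, Z=0, Y=2, U=0, X=0) weight 1/2520
  … 15 more
Group by V:
  weight(V=0) = 1/60
  weight(V=1) = 1/60
  weight(V=2) = 1/30
Total weight = 1/60 + 1/60 + 1/30 = 1/15
P(V=0 | obs) = 1/60 / 1/15 = 1/4
P(V=1 | obs) = 1/60 / 1/15 = 1/4
P(V=2 | obs) = 1/30 / 1/15 = 1/2

P(V = 1 | obs) = 1/4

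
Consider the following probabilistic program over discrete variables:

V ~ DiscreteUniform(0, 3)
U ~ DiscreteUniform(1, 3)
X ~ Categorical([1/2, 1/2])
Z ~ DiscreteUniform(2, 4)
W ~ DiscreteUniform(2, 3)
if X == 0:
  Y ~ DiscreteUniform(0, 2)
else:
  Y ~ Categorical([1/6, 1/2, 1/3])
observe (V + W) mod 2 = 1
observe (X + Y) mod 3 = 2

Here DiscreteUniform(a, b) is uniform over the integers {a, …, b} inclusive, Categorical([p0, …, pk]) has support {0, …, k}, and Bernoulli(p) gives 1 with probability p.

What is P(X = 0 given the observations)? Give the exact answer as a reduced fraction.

P(X = 0 | obs) = 2/5

Enumerate traces; 72 have nonzero weight after conditioning:
  (V=0, U=1, X=0, Z=2, W=3, Y=2) weight 1/432
  (V=0, U=1, X=0, Z=3, W=3, Y=2) weight 1/432
  (V=0, U=1, X=0, Z=4, W=3, Y=2) weight 1/432
  (V=0, U=1, X=1, Z=2, W=3, Y=1) weight 1/288
  (V=0, U=1, X=1, Z=3, W=3, Y=1) weight 1/288
  (V=0, U=1, X=1, Z=4, W=3, Y=1) weight 1/288
  (V=0, U=2, X=0, Z=2, W=3, Y=2) weight 1/432
  (V=0, U=2, X=0, Z=3, W=3, Y=2) weight 1/432
  … 64 more
Group by X:
  weight(X=0) = 1/12
  weight(X=1) = 1/8
Total weight = 1/12 + 1/8 = 5/24
P(X=0 | obs) = 1/12 / 5/24 = 2/5
P(X=1 | obs) = 1/8 / 5/24 = 3/5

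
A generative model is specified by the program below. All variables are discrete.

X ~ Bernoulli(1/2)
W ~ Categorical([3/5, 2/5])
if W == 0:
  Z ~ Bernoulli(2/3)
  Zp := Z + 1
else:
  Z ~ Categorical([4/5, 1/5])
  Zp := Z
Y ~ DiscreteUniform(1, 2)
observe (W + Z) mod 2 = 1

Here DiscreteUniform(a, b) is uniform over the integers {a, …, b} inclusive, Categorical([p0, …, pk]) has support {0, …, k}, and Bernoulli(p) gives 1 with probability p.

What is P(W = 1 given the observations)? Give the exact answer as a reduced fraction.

P(W = 1 | obs) = 4/9

Enumerate traces; 8 have nonzero weight after conditioning:
  (X=0, W=0, Z=1, Y=1) weight 1/10
  (X=0, W=0, Z=1, Y=2) weight 1/10
  (X=0, W=1, Z=0, Y=1) weight 2/25
  (X=0, W=1, Z=0, Y=2) weight 2/25
  (X=1, W=0, Z=1, Y=1) weight 1/10
  (X=1, W=0, Z=1, Y=2) weight 1/10
  (X=1, W=1, Z=0, Y=1) weight 2/25
  (X=1, W=1, Z=0, Y=2) weight 2/25
Group by W:
  weight(W=0) = 2/5
  weight(W=1) = 8/25
Total weight = 2/5 + 8/25 = 18/25
P(W=0 | obs) = 2/5 / 18/25 = 5/9
P(W=1 | obs) = 8/25 / 18/25 = 4/9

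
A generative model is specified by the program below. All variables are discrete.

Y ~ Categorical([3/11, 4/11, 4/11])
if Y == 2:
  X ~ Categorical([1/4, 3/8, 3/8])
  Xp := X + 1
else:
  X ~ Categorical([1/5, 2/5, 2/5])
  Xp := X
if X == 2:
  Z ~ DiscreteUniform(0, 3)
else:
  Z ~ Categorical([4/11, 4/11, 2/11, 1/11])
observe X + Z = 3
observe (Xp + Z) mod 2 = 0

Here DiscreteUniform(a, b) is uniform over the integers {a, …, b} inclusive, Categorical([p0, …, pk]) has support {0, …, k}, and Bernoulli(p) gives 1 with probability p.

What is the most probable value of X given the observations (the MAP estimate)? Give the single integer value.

Enumerate traces; 3 have nonzero weight after conditioning:
  (Y=2, X=0, Z=3) weight 1/121
  (Y=2, X=1, Z=2) weight 3/121
  (Y=2, X=2, Z=1) weight 3/88
Group by X:
  weight(X=0) = 1/121
  weight(X=1) = 3/121
  weight(X=2) = 3/88
Total weight = 1/121 + 3/121 + 3/88 = 65/968
P(X=0 | obs) = 1/121 / 65/968 = 8/65
P(X=1 | obs) = 3/121 / 65/968 = 24/65
P(X=2 | obs) = 3/88 / 65/968 = 33/65
argmax = 2

argmax_v P(X = v | obs) = 2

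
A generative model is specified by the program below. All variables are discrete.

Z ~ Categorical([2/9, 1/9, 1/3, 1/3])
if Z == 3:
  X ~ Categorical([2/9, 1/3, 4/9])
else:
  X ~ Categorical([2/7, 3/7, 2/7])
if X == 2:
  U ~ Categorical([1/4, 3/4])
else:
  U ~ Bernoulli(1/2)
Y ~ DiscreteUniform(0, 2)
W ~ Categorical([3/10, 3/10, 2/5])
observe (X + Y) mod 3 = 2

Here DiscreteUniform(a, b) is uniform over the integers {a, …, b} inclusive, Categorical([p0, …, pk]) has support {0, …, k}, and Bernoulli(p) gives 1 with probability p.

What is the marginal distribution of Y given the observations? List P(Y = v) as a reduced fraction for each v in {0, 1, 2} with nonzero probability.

P(Y=0) = 64/189, P(Y=1) = 25/63, P(Y=2) = 50/189

Enumerate traces; 72 have nonzero weight after conditioning:
  (Z=0, X=0, U=0, Y=2, W=0) weight 1/315
  (Z=0, X=0, U=0, Y=2, W=1) weight 1/315
  (Z=0, X=0, U=0, Y=2, W=2) weight 4/945
  (Z=0, X=0, U=1, Y=2, W=0) weight 1/315
  (Z=0, X=0, U=1, Y=2, W=1) weight 1/315
  (Z=0, X=0, U=1, Y=2, W=2) weight 4/945
  (Z=0, X=1, U=0, Y=1, W=0) weight 1/210
  (Z=0, X=1, U=0, Y=1, W=1) weight 1/210
  (Z=0, X=2, U=0, Y=0, W=0) weight 1/630
  … 63 more
Group by Y:
  weight(Y=0) = 64/567
  weight(Y=1) = 25/189
  weight(Y=2) = 50/567
Total weight = 64/567 + 25/189 + 50/567 = 1/3
P(Y=0 | obs) = 64/567 / 1/3 = 64/189
P(Y=1 | obs) = 25/189 / 1/3 = 25/63
P(Y=2 | obs) = 50/567 / 1/3 = 50/189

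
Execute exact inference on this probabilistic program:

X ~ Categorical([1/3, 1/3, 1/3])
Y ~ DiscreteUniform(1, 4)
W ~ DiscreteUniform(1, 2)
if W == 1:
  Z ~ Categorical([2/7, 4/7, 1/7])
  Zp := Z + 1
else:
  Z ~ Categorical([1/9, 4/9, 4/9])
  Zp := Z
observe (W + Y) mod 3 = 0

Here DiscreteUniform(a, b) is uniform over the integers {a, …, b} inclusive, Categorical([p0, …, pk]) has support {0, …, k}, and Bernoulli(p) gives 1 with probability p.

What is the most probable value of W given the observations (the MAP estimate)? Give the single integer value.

argmax_v P(W = v | obs) = 2

Enumerate traces; 27 have nonzero weight after conditioning:
  (X=0, Y=1, W=2, Z=0) weight 1/216
  (X=0, Y=1, W=2, Z=1) weight 1/54
  (X=0, Y=1, W=2, Z=2) weight 1/54
  (X=0, Y=2, W=1, Z=0) weight 1/84
  (X=0, Y=2, W=1, Z=1) weight 1/42
  (X=0, Y=2, W=1, Z=2) weight 1/168
  (X=0, Y=4, W=2, Z=0) weight 1/216
  (X=0, Y=4, W=2, Z=1) weight 1/54
  … 19 more
Group by W:
  weight(W=1) = 1/8
  weight(W=2) = 1/4
Total weight = 1/8 + 1/4 = 3/8
P(W=1 | obs) = 1/8 / 3/8 = 1/3
P(W=2 | obs) = 1/4 / 3/8 = 2/3
argmax = 2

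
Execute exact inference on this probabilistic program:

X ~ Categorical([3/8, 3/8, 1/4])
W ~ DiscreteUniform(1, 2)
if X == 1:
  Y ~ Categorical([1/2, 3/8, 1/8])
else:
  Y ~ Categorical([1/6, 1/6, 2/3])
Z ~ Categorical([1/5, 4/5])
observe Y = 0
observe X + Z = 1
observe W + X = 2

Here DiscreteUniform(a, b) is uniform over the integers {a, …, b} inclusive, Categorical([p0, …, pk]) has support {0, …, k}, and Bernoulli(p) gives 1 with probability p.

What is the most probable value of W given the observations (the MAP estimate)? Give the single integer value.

Enumerate traces; 2 have nonzero weight after conditioning:
  (X=0, W=2, Y=0, Z=1) weight 1/40
  (X=1, W=1, Y=0, Z=0) weight 3/160
Group by W:
  weight(W=1) = 3/160
  weight(W=2) = 1/40
Total weight = 3/160 + 1/40 = 7/160
P(W=1 | obs) = 3/160 / 7/160 = 3/7
P(W=2 | obs) = 1/40 / 7/160 = 4/7
argmax = 2

argmax_v P(W = v | obs) = 2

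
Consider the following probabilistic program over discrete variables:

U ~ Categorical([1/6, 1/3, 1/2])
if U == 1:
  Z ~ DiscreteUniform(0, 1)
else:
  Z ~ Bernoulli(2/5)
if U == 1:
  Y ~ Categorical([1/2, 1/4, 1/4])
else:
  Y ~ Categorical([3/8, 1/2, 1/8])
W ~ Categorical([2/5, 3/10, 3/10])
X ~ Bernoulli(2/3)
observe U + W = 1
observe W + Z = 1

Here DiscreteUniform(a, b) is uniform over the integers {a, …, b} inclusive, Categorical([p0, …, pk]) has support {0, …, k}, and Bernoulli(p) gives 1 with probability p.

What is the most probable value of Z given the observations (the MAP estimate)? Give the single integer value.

argmax_v P(Z = v | obs) = 1

Enumerate traces; 12 have nonzero weight after conditioning:
  (U=0, Z=0, Y=0, W=1, X=0) weight 3/800
  (U=0, Z=0, Y=0, W=1, X=1) weight 3/400
  (U=0, Z=0, Y=1, W=1, X=0) weight 1/200
  (U=0, Z=0, Y=1, W=1, X=1) weight 1/100
  (U=0, Z=0, Y=2, W=1, X=0) weight 1/800
  (U=0, Z=0, Y=2, W=1, X=1) weight 1/400
  (U=1, Z=1, Y=0, W=0, X=0) weight 1/90
  (U=1, Z=1, Y=0, W=0, X=1) weight 1/45
  … 4 more
Group by Z:
  weight(Z=0) = 3/100
  weight(Z=1) = 1/15
Total weight = 3/100 + 1/15 = 29/300
P(Z=0 | obs) = 3/100 / 29/300 = 9/29
P(Z=1 | obs) = 1/15 / 29/300 = 20/29
argmax = 1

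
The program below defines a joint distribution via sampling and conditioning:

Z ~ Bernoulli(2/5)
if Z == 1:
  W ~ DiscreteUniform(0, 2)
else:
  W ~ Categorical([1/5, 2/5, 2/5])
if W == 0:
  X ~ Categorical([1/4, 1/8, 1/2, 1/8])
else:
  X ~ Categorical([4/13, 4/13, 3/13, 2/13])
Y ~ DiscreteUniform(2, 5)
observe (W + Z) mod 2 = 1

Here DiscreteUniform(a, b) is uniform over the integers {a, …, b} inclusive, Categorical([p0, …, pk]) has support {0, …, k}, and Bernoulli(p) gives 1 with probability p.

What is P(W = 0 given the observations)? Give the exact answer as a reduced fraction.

P(W = 0 | obs) = 5/19

Enumerate traces; 48 have nonzero weight after conditioning:
  (Z=0, W=1, X=0, Y=2) weight 6/325
  (Z=0, W=1, X=0, Y=3) weight 6/325
  (Z=0, W=1, X=0, Y=4) weight 6/325
  (Z=0, W=1, X=0, Y=5) weight 6/325
  (Z=0, W=1, X=1, Y=2) weight 6/325
  (Z=0, W=1, X=1, Y=3) weight 6/325
  (Z=0, W=1, X=1, Y=4) weight 6/325
  (Z=0, W=1, X=1, Y=5) weight 6/325
  (Z=1, W=0, X=0, Y=2) weight 1/120
  (Z=1, W=2, X=0, Y=2) weight 2/195
  … 38 more
Group by W:
  weight(W=0) = 2/15
  weight(W=1) = 6/25
  weight(W=2) = 2/15
Total weight = 2/15 + 6/25 + 2/15 = 38/75
P(W=0 | obs) = 2/15 / 38/75 = 5/19
P(W=1 | obs) = 6/25 / 38/75 = 9/19
P(W=2 | obs) = 2/15 / 38/75 = 5/19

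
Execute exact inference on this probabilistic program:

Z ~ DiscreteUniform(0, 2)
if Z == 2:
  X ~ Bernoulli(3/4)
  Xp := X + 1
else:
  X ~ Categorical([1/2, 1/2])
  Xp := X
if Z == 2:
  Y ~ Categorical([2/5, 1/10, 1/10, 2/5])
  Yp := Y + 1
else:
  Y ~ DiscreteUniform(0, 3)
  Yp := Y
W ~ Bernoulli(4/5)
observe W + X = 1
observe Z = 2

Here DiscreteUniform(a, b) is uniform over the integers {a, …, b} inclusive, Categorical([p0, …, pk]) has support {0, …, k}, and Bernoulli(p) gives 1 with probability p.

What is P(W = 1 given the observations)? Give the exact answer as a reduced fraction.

P(W = 1 | obs) = 4/7

Enumerate traces; 8 have nonzero weight after conditioning:
  (Z=2, X=0, Y=0, W=1) weight 2/75
  (Z=2, X=0, Y=1, W=1) weight 1/150
  (Z=2, X=0, Y=2, W=1) weight 1/150
  (Z=2, X=0, Y=3, W=1) weight 2/75
  (Z=2, X=1, Y=0, W=0) weight 1/50
  (Z=2, X=1, Y=1, W=0) weight 1/200
  (Z=2, X=1, Y=2, W=0) weight 1/200
  (Z=2, X=1, Y=3, W=0) weight 1/50
Group by W:
  weight(W=0) = 1/20
  weight(W=1) = 1/15
Total weight = 1/20 + 1/15 = 7/60
P(W=0 | obs) = 1/20 / 7/60 = 3/7
P(W=1 | obs) = 1/15 / 7/60 = 4/7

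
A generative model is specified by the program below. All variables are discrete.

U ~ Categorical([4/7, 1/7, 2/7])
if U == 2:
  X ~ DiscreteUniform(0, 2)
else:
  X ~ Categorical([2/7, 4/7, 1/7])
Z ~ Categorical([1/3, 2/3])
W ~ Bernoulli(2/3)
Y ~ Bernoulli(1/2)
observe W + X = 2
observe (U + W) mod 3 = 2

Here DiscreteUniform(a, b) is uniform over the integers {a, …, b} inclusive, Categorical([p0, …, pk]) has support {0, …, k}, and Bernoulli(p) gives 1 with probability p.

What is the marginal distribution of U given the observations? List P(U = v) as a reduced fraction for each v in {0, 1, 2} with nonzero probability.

P(U=1) = 12/19, P(U=2) = 7/19

Enumerate traces; 8 have nonzero weight after conditioning:
  (U=1, X=1, Z=0, W=1, Y=0) weight 4/441
  (U=1, X=1, Z=0, W=1, Y=1) weight 4/441
  (U=1, X=1, Z=1, W=1, Y=0) weight 8/441
  (U=1, X=1, Z=1, W=1, Y=1) weight 8/441
  (U=2, X=2, Z=0, W=0, Y=0) weight 1/189
  (U=2, X=2, Z=0, W=0, Y=1) weight 1/189
  (U=2, X=2, Z=1, W=0, Y=0) weight 2/189
  (U=2, X=2, Z=1, W=0, Y=1) weight 2/189
Group by U:
  weight(U=1) = 8/147
  weight(U=2) = 2/63
Total weight = 8/147 + 2/63 = 38/441
P(U=1 | obs) = 8/147 / 38/441 = 12/19
P(U=2 | obs) = 2/63 / 38/441 = 7/19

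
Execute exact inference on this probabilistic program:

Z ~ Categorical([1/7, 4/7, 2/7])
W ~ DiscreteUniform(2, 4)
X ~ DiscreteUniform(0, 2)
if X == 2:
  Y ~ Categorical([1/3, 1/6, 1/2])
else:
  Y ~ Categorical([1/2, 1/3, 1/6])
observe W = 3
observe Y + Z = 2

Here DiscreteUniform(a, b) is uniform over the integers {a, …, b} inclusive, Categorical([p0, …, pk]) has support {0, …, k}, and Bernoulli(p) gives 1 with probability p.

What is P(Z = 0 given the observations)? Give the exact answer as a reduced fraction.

P(Z = 0 | obs) = 5/41

Enumerate traces; 9 have nonzero weight after conditioning:
  (Z=0, W=3, X=0, Y=2) weight 1/378
  (Z=0, W=3, X=1, Y=2) weight 1/378
  (Z=0, W=3, X=2, Y=2) weight 1/126
  (Z=1, W=3, X=0, Y=1) weight 4/189
  (Z=1, W=3, X=1, Y=1) weight 4/189
  (Z=1, W=3, X=2, Y=1) weight 2/189
  (Z=2, W=3, X=0, Y=0) weight 1/63
  (Z=2, W=3, X=1, Y=0) weight 1/63
  … 1 more
Group by Z:
  weight(Z=0) = 5/378
  weight(Z=1) = 10/189
  weight(Z=2) = 8/189
Total weight = 5/378 + 10/189 + 8/189 = 41/378
P(Z=0 | obs) = 5/378 / 41/378 = 5/41
P(Z=1 | obs) = 10/189 / 41/378 = 20/41
P(Z=2 | obs) = 8/189 / 41/378 = 16/41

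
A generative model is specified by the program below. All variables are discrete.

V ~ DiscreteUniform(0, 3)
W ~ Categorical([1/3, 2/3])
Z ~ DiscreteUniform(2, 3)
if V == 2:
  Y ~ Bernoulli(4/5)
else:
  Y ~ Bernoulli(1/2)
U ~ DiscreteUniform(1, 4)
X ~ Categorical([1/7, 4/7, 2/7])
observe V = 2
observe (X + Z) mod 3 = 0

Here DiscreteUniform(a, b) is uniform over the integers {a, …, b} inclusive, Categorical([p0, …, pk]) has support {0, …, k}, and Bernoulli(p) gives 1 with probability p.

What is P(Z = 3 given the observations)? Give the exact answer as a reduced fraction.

Enumerate traces; 32 have nonzero weight after conditioning:
  (V=2, W=0, Z=2, Y=0, U=1, X=1) weight 1/840
  (V=2, W=0, Z=2, Y=0, U=2, X=1) weight 1/840
  (V=2, W=0, Z=2, Y=0, U=3, X=1) weight 1/840
  (V=2, W=0, Z=2, Y=0, U=4, X=1) weight 1/840
  (V=2, W=0, Z=2, Y=1, U=1, X=1) weight 1/210
  (V=2, W=0, Z=2, Y=1, U=2, X=1) weight 1/210
  (V=2, W=0, Z=2, Y=1, U=3, X=1) weight 1/210
  (V=2, W=0, Z=2, Y=1, U=4, X=1) weight 1/210
  (V=2, W=0, Z=3, Y=0, U=1, X=0) weight 1/3360
  … 23 more
Group by Z:
  weight(Z=2) = 1/14
  weight(Z=3) = 1/56
Total weight = 1/14 + 1/56 = 5/56
P(Z=2 | obs) = 1/14 / 5/56 = 4/5
P(Z=3 | obs) = 1/56 / 5/56 = 1/5

P(Z = 3 | obs) = 1/5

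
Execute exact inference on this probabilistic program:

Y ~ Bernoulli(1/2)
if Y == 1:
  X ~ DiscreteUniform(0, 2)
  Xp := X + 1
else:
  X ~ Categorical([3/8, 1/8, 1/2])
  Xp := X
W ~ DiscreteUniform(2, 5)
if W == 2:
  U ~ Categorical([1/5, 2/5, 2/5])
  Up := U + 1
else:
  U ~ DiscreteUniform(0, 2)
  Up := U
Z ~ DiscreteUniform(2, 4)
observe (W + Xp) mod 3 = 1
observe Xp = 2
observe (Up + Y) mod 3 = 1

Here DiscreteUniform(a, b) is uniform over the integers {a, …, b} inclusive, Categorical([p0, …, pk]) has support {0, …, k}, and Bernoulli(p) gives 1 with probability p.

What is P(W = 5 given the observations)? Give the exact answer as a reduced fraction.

Enumerate traces; 12 have nonzero weight after conditioning:
  (Y=0, X=2, W=2, U=0, Z=2) weight 1/240
  (Y=0, X=2, W=2, U=0, Z=3) weight 1/240
  (Y=0, X=2, W=2, U=0, Z=4) weight 1/240
  (Y=0, X=2, W=5, U=1, Z=2) weight 1/144
  (Y=0, X=2, W=5, U=1, Z=3) weight 1/144
  (Y=0, X=2, W=5, U=1, Z=4) weight 1/144
  (Y=1, X=1, W=2, U=2, Z=2) weight 1/180
  (Y=1, X=1, W=2, U=2, Z=3) weight 1/180
  … 4 more
Group by W:
  weight(W=2) = 7/240
  weight(W=5) = 5/144
Total weight = 7/240 + 5/144 = 23/360
P(W=2 | obs) = 7/240 / 23/360 = 21/46
P(W=5 | obs) = 5/144 / 23/360 = 25/46

P(W = 5 | obs) = 25/46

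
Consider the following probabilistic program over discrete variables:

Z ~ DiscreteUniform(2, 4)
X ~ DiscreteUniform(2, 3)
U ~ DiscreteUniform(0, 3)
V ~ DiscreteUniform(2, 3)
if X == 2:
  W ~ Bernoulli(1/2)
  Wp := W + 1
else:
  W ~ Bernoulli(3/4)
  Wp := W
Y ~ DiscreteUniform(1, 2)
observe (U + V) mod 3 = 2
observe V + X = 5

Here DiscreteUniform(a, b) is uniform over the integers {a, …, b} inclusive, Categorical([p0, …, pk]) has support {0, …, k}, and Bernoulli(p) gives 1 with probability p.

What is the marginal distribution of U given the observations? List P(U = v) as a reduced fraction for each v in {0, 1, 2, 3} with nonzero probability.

Enumerate traces; 36 have nonzero weight after conditioning:
  (Z=2, X=2, U=2, V=3, W=0, Y=1) weight 1/192
  (Z=2, X=2, U=2, V=3, W=0, Y=2) weight 1/192
  (Z=2, X=2, U=2, V=3, W=1, Y=1) weight 1/192
  (Z=2, X=2, U=2, V=3, W=1, Y=2) weight 1/192
  (Z=2, X=3, U=0, V=2, W=0, Y=1) weight 1/384
  (Z=2, X=3, U=0, V=2, W=0, Y=2) weight 1/384
  (Z=2, X=3, U=0, V=2, W=1, Y=1) weight 1/128
  (Z=2, X=3, U=0, V=2, W=1, Y=2) weight 1/128
  (Z=2, X=3, U=3, V=2, W=0, Y=1) weight 1/384
  … 27 more
Group by U:
  weight(U=0) = 1/16
  weight(U=2) = 1/16
  weight(U=3) = 1/16
Total weight = 1/16 + 1/16 + 1/16 = 3/16
P(U=0 | obs) = 1/16 / 3/16 = 1/3
P(U=2 | obs) = 1/16 / 3/16 = 1/3
P(U=3 | obs) = 1/16 / 3/16 = 1/3

P(U=0) = 1/3, P(U=2) = 1/3, P(U=3) = 1/3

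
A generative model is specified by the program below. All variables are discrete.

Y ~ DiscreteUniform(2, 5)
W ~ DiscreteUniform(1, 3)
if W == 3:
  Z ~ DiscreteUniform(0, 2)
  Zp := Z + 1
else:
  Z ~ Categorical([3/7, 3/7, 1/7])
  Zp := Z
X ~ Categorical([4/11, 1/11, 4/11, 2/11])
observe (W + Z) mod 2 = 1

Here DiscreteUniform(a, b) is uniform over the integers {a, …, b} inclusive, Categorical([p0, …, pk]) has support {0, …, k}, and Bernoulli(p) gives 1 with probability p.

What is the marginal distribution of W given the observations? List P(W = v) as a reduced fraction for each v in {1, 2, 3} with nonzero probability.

Enumerate traces; 80 have nonzero weight after conditioning:
  (Y=2, W=1, Z=0, X=0) weight 1/77
  (Y=2, W=1, Z=0, X=1) weight 1/308
  (Y=2, W=1, Z=0, X=2) weight 1/77
  (Y=2, W=1, Z=0, X=3) weight 1/154
  (Y=2, W=1, Z=2, X=0) weight 1/231
  (Y=2, W=1, Z=2, X=1) weight 1/924
  (Y=2, W=1, Z=2, X=2) weight 1/231
  (Y=2, W=1, Z=2, X=3) weight 1/462
  (Y=2, W=2, Z=1, X=0) weight 1/77
  (Y=2, W=3, Z=0, X=0) weight 1/99
  … 70 more
Group by W:
  weight(W=1) = 4/21
  weight(W=2) = 1/7
  weight(W=3) = 2/9
Total weight = 4/21 + 1/7 + 2/9 = 5/9
P(W=1 | obs) = 4/21 / 5/9 = 12/35
P(W=2 | obs) = 1/7 / 5/9 = 9/35
P(W=3 | obs) = 2/9 / 5/9 = 2/5

P(W=1) = 12/35, P(W=2) = 9/35, P(W=3) = 2/5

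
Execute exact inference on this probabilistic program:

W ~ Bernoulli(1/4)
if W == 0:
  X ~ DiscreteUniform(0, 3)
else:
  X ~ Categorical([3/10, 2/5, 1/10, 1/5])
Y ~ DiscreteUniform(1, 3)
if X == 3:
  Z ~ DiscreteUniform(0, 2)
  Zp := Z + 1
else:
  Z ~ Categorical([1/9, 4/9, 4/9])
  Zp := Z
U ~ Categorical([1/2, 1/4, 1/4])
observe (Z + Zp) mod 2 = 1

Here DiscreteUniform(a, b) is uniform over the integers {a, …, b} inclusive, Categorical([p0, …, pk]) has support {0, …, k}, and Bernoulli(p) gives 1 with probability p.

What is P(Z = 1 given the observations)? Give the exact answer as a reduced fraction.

Enumerate traces; 54 have nonzero weight after conditioning:
  (W=0, X=3, Y=1, Z=0, U=0) weight 1/96
  (W=0, X=3, Y=1, Z=0, U=1) weight 1/192
  (W=0, X=3, Y=1, Z=0, U=2) weight 1/192
  (W=0, X=3, Y=1, Z=1, U=0) weight 1/96
  (W=0, X=3, Y=1, Z=1, U=1) weight 1/192
  (W=0, X=3, Y=1, Z=1, U=2) weight 1/192
  (W=0, X=3, Y=1, Z=2, U=0) weight 1/96
  (W=0, X=3, Y=1, Z=2, U=1) weight 1/192
  … 46 more
Group by Z:
  weight(Z=0) = 19/240
  weight(Z=1) = 19/240
  weight(Z=2) = 19/240
Total weight = 19/240 + 19/240 + 19/240 = 19/80
P(Z=0 | obs) = 19/240 / 19/80 = 1/3
P(Z=1 | obs) = 19/240 / 19/80 = 1/3
P(Z=2 | obs) = 19/240 / 19/80 = 1/3

P(Z = 1 | obs) = 1/3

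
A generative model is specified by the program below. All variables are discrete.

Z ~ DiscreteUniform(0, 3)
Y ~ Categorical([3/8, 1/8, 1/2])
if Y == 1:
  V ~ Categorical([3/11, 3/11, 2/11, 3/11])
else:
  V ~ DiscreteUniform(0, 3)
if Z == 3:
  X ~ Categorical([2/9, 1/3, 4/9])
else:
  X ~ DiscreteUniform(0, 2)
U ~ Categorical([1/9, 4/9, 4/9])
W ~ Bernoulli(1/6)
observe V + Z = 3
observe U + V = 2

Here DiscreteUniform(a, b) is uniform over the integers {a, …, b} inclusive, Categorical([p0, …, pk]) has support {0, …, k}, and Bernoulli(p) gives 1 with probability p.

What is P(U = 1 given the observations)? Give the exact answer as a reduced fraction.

P(U = 1 | obs) = 356/797

Enumerate traces; 54 have nonzero weight after conditioning:
  (Z=1, Y=0, V=2, X=0, U=0, W=0) weight 5/6912
  (Z=1, Y=0, V=2, X=0, U=0, W=1) weight 1/6912
  (Z=1, Y=0, V=2, X=1, U=0, W=0) weight 5/6912
  (Z=1, Y=0, V=2, X=1, U=0, W=1) weight 1/6912
  (Z=1, Y=0, V=2, X=2, U=0, W=0) weight 5/6912
  (Z=1, Y=0, V=2, X=2, U=0, W=1) weight 1/6912
  (Z=1, Y=1, V=2, X=0, U=0, W=0) weight 5/28512
  (Z=1, Y=1, V=2, X=0, U=0, W=1) weight 1/28512
  (Z=2, Y=0, V=1, X=0, U=1, W=0) weight 5/1728
  (Z=3, Y=0, V=0, X=0, U=2, W=0) weight 5/2592
  … 44 more
Group by U:
  weight(U=0) = 85/12672
  weight(U=1) = 89/3168
  weight(U=2) = 89/3168
Total weight = 85/12672 + 89/3168 + 89/3168 = 797/12672
P(U=0 | obs) = 85/12672 / 797/12672 = 85/797
P(U=1 | obs) = 89/3168 / 797/12672 = 356/797
P(U=2 | obs) = 89/3168 / 797/12672 = 356/797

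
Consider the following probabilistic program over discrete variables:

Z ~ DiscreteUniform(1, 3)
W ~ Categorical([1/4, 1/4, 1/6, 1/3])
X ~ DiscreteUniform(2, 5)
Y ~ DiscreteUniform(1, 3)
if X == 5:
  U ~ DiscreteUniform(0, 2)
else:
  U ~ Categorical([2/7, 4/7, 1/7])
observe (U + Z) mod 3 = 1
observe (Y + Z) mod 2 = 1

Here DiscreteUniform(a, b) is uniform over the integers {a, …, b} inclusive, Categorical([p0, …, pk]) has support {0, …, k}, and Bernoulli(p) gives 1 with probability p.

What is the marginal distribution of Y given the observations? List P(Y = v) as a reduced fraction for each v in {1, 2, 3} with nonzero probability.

Enumerate traces; 64 have nonzero weight after conditioning:
  (Z=1, W=0, X=2, Y=2, U=0) weight 1/504
  (Z=1, W=0, X=3, Y=2, U=0) weight 1/504
  (Z=1, W=0, X=4, Y=2, U=0) weight 1/504
  (Z=1, W=0, X=5, Y=2, U=0) weight 1/432
  (Z=1, W=1, X=2, Y=2, U=0) weight 1/504
  (Z=1, W=1, X=3, Y=2, U=0) weight 1/504
  (Z=1, W=1, X=4, Y=2, U=0) weight 1/504
  (Z=1, W=1, X=5, Y=2, U=0) weight 1/432
  (Z=2, W=0, X=2, Y=1, U=2) weight 1/1008
  (Z=2, W=0, X=2, Y=3, U=2) weight 1/1008
  … 54 more
Group by Y:
  weight(Y=1) = 4/189
  weight(Y=2) = 17/189
  weight(Y=3) = 4/189
Total weight = 4/189 + 17/189 + 4/189 = 25/189
P(Y=1 | obs) = 4/189 / 25/189 = 4/25
P(Y=2 | obs) = 17/189 / 25/189 = 17/25
P(Y=3 | obs) = 4/189 / 25/189 = 4/25

P(Y=1) = 4/25, P(Y=2) = 17/25, P(Y=3) = 4/25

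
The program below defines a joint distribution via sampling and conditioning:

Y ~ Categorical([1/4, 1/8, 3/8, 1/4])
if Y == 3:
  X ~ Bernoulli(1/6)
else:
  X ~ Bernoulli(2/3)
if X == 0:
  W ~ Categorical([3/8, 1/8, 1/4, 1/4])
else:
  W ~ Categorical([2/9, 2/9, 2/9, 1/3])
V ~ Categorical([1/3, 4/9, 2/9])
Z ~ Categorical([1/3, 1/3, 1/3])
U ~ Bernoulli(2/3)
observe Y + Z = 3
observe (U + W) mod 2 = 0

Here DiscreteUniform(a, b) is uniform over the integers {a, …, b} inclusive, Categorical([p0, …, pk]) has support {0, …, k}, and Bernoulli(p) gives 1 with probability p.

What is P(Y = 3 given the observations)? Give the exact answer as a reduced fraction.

Enumerate traces; 72 have nonzero weight after conditioning:
  (Y=1, X=0, W=0, V=0, Z=2, U=0) weight 1/1728
  (Y=1, X=0, W=0, V=1, Z=2, U=0) weight 1/1296
  (Y=1, X=0, W=0, V=2, Z=2, U=0) weight 1/2592
  (Y=1, X=0, W=1, V=0, Z=2, U=1) weight 1/2592
  (Y=1, X=0, W=1, V=1, Z=2, U=1) weight 1/1944
  (Y=1, X=0, W=1, V=2, Z=2, U=1) weight 1/3888
  (Y=1, X=0, W=2, V=0, Z=2, U=0) weight 1/2592
  (Y=1, X=0, W=2, V=1, Z=2, U=0) weight 1/1944
  (Y=2, X=0, W=0, V=0, Z=1, U=0) weight 1/576
  (Y=3, X=0, W=0, V=0, Z=0, U=0) weight 5/1728
  … 62 more
Group by Y:
  weight(Y=1) = 323/15552
  weight(Y=2) = 323/5184
  weight(Y=3) = 607/15552
Total weight = 323/15552 + 323/5184 + 607/15552 = 211/1728
P(Y=1 | obs) = 323/15552 / 211/1728 = 323/1899
P(Y=2 | obs) = 323/5184 / 211/1728 = 323/633
P(Y=3 | obs) = 607/15552 / 211/1728 = 607/1899

P(Y = 3 | obs) = 607/1899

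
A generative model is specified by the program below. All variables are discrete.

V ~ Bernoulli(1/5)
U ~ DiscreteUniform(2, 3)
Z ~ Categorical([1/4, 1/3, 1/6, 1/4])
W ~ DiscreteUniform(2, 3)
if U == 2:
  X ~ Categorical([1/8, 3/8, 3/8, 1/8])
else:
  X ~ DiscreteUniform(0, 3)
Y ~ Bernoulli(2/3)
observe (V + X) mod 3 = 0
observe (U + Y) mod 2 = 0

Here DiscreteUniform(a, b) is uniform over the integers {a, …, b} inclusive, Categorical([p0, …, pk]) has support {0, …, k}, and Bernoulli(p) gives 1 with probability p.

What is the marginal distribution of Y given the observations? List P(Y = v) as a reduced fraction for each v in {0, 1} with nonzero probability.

Enumerate traces; 48 have nonzero weight after conditioning:
  (V=0, U=2, Z=0, W=2, X=0, Y=0) weight 1/480
  (V=0, U=2, Z=0, W=2, X=3, Y=0) weight 1/480
  (V=0, U=2, Z=0, W=3, X=0, Y=0) weight 1/480
  (V=0, U=2, Z=0, W=3, X=3, Y=0) weight 1/480
  (V=0, U=2, Z=1, W=2, X=0, Y=0) weight 1/360
  (V=0, U=2, Z=1, W=2, X=3, Y=0) weight 1/360
  (V=0, U=2, Z=1, W=3, X=0, Y=0) weight 1/360
  (V=0, U=2, Z=1, W=3, X=3, Y=0) weight 1/360
  (V=0, U=3, Z=0, W=2, X=0, Y=1) weight 1/120
  … 39 more
Group by Y:
  weight(Y=0) = 11/240
  weight(Y=1) = 3/20
Total weight = 11/240 + 3/20 = 47/240
P(Y=0 | obs) = 11/240 / 47/240 = 11/47
P(Y=1 | obs) = 3/20 / 47/240 = 36/47

P(Y=0) = 11/47, P(Y=1) = 36/47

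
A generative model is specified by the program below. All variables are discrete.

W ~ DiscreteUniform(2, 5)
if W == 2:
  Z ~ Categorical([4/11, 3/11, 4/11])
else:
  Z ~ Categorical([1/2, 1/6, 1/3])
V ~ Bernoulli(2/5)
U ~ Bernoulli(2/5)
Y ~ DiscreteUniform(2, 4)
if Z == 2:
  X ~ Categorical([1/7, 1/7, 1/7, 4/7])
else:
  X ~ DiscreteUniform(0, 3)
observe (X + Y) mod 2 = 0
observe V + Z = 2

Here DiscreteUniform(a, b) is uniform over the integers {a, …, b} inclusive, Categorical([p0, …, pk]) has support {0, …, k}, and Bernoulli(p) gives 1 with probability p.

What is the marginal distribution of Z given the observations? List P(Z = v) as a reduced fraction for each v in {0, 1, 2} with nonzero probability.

P(Z=1) = 119/389, P(Z=2) = 270/389

Enumerate traces; 96 have nonzero weight after conditioning:
  (W=2, Z=1, V=1, U=0, Y=2, X=0) weight 3/2200
  (W=2, Z=1, V=1, U=0, Y=2, X=2) weight 3/2200
  (W=2, Z=1, V=1, U=0, Y=3, X=1) weight 3/2200
  (W=2, Z=1, V=1, U=0, Y=3, X=3) weight 3/2200
  (W=2, Z=1, V=1, U=0, Y=4, X=0) weight 3/2200
  (W=2, Z=1, V=1, U=0, Y=4, X=2) weight 3/2200
  (W=2, Z=1, V=1, U=1, Y=2, X=0) weight 1/1100
  (W=2, Z=1, V=1, U=1, Y=2, X=2) weight 1/1100
  (W=2, Z=2, V=0, U=0, Y=2, X=0) weight 3/1925
  … 87 more
Group by Z:
  weight(Z=1) = 17/440
  weight(Z=2) = 27/308
Total weight = 17/440 + 27/308 = 389/3080
P(Z=1 | obs) = 17/440 / 389/3080 = 119/389
P(Z=2 | obs) = 27/308 / 389/3080 = 270/389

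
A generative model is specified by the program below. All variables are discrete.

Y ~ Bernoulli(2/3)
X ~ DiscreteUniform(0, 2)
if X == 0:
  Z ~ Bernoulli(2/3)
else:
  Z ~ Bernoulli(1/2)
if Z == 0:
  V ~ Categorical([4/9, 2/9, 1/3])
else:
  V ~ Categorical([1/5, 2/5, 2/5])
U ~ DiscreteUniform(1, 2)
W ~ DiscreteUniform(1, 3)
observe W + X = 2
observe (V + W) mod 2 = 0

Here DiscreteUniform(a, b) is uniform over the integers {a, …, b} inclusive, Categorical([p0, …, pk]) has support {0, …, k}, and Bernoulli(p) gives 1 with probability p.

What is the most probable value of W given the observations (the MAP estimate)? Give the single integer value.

Enumerate traces; 24 have nonzero weight after conditioning:
  (Y=0, X=0, Z=0, V=0, U=1, W=2) weight 2/729
  (Y=0, X=0, Z=0, V=0, U=2, W=2) weight 2/729
  (Y=0, X=0, Z=0, V=2, U=1, W=2) weight 1/486
  (Y=0, X=0, Z=0, V=2, U=2, W=2) weight 1/486
  (Y=0, X=0, Z=1, V=0, U=1, W=2) weight 1/405
  (Y=0, X=0, Z=1, V=0, U=2, W=2) weight 1/405
  (Y=0, X=0, Z=1, V=2, U=1, W=2) weight 2/405
  (Y=0, X=0, Z=1, V=2, U=2, W=2) weight 2/405
  (Y=0, X=1, Z=0, V=1, U=1, W=1) weight 1/486
  … 15 more
Group by W:
  weight(W=1) = 14/405
  weight(W=2) = 89/1215
Total weight = 14/405 + 89/1215 = 131/1215
P(W=1 | obs) = 14/405 / 131/1215 = 42/131
P(W=2 | obs) = 89/1215 / 131/1215 = 89/131
argmax = 2

argmax_v P(W = v | obs) = 2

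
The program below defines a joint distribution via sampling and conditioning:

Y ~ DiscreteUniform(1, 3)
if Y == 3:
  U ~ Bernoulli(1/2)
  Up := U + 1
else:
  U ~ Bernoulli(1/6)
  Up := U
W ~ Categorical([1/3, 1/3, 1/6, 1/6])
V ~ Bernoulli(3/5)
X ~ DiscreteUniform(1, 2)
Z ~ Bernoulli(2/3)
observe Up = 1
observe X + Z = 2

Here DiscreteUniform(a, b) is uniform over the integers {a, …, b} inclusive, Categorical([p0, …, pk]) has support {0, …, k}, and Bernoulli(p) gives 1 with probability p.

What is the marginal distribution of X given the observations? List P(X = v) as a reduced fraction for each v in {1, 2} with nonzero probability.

Enumerate traces; 48 have nonzero weight after conditioning:
  (Y=1, U=1, W=0, V=0, X=1, Z=1) weight 1/405
  (Y=1, U=1, W=0, V=0, X=2, Z=0) weight 1/810
  (Y=1, U=1, W=0, V=1, X=1, Z=1) weight 1/270
  (Y=1, U=1, W=0, V=1, X=2, Z=0) weight 1/540
  (Y=1, U=1, W=1, V=0, X=1, Z=1) weight 1/405
  (Y=1, U=1, W=1, V=0, X=2, Z=0) weight 1/810
  (Y=1, U=1, W=1, V=1, X=1, Z=1) weight 1/270
  (Y=1, U=1, W=1, V=1, X=2, Z=0) weight 1/540
  … 40 more
Group by X:
  weight(X=1) = 5/54
  weight(X=2) = 5/108
Total weight = 5/54 + 5/108 = 5/36
P(X=1 | obs) = 5/54 / 5/36 = 2/3
P(X=2 | obs) = 5/108 / 5/36 = 1/3

P(X=1) = 2/3, P(X=2) = 1/3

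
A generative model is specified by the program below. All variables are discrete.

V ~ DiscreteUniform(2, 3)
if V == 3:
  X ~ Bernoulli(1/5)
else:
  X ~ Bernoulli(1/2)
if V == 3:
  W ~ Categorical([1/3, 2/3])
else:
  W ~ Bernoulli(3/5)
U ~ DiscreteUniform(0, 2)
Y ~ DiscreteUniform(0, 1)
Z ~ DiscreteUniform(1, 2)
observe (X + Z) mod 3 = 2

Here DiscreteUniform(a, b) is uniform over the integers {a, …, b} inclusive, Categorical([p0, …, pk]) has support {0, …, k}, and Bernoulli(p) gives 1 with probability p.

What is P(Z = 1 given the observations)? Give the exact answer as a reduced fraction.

P(Z = 1 | obs) = 7/20

Enumerate traces; 48 have nonzero weight after conditioning:
  (V=2, X=0, W=0, U=0, Y=0, Z=2) weight 1/120
  (V=2, X=0, W=0, U=0, Y=1, Z=2) weight 1/120
  (V=2, X=0, W=0, U=1, Y=0, Z=2) weight 1/120
  (V=2, X=0, W=0, U=1, Y=1, Z=2) weight 1/120
  (V=2, X=0, W=0, U=2, Y=0, Z=2) weight 1/120
  (V=2, X=0, W=0, U=2, Y=1, Z=2) weight 1/120
  (V=2, X=0, W=1, U=0, Y=0, Z=2) weight 1/80
  (V=2, X=0, W=1, U=0, Y=1, Z=2) weight 1/80
  (V=2, X=1, W=0, U=0, Y=0, Z=1) weight 1/120
  … 39 more
Group by Z:
  weight(Z=1) = 7/40
  weight(Z=2) = 13/40
Total weight = 7/40 + 13/40 = 1/2
P(Z=1 | obs) = 7/40 / 1/2 = 7/20
P(Z=2 | obs) = 13/40 / 1/2 = 13/20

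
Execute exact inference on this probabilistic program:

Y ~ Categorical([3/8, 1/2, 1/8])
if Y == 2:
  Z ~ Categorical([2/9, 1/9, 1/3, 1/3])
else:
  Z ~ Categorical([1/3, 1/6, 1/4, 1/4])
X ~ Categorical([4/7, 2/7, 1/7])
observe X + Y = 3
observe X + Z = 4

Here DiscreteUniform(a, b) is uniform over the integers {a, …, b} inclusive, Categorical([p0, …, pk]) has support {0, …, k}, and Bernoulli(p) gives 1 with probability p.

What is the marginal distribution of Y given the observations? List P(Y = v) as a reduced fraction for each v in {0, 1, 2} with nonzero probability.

P(Y=1) = 3/5, P(Y=2) = 2/5

Enumerate traces; 2 have nonzero weight after conditioning:
  (Y=1, Z=2, X=2) weight 1/56
  (Y=2, Z=3, X=1) weight 1/84
Group by Y:
  weight(Y=1) = 1/56
  weight(Y=2) = 1/84
Total weight = 1/56 + 1/84 = 5/168
P(Y=1 | obs) = 1/56 / 5/168 = 3/5
P(Y=2 | obs) = 1/84 / 5/168 = 2/5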